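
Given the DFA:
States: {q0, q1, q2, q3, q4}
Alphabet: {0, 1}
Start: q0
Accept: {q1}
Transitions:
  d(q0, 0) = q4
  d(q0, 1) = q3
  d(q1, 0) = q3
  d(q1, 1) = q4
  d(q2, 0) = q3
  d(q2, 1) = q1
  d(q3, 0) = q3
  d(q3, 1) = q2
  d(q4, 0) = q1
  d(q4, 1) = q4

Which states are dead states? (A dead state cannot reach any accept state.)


Forward reachability from each state:
  q0 -> reaches accept state q1 (live)
  q1 -> reaches accept state q1 (live)
  q2 -> reaches accept state q1 (live)
  q3 -> reaches accept state q1 (live)
  q4 -> reaches accept state q1 (live)

None (all states can reach an accept state)


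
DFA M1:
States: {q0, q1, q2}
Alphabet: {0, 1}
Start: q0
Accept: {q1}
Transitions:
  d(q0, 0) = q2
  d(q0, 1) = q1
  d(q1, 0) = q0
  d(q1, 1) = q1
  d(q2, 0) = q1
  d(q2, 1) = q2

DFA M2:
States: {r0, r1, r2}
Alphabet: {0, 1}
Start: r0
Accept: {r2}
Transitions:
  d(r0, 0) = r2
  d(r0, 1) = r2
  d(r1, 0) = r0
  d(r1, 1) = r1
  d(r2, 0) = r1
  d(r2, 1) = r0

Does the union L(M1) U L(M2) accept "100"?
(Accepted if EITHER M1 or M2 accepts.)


M1: final=q2 accepted=False
M2: final=r0 accepted=False

No, union rejects (neither accepts)


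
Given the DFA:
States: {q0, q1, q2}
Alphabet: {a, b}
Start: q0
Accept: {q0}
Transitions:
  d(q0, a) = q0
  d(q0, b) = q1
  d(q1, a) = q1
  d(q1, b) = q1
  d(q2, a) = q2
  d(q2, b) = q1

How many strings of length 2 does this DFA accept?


Enumerating all length-2 strings:
  "aa" -> q0 [accept]
  "ab" -> q1 [reject]
  "ba" -> q1 [reject]
  "bb" -> q1 [reject]

1 out of 4


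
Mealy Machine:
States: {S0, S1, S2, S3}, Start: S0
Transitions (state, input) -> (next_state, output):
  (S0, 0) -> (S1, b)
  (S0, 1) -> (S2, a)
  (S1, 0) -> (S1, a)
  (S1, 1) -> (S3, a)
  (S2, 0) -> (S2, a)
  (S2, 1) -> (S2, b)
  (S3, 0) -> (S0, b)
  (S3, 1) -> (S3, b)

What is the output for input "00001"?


Step-by-step:
  (S0, 0) -> (S1, b)
  (S1, 0) -> (S1, a)
  (S1, 0) -> (S1, a)
  (S1, 0) -> (S1, a)
  (S1, 1) -> (S3, a)

"baaaa"


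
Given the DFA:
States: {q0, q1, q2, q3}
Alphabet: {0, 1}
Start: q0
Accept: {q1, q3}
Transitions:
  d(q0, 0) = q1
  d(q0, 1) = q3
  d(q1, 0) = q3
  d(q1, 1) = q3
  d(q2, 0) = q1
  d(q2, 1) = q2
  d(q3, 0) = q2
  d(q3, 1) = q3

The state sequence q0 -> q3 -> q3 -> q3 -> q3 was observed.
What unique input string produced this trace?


Trace back each transition to find the symbol:
  q0 --[1]--> q3
  q3 --[1]--> q3
  q3 --[1]--> q3
  q3 --[1]--> q3

"1111"


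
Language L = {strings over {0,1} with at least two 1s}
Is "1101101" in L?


count('1') = 5

Yes, "1101101" is in L


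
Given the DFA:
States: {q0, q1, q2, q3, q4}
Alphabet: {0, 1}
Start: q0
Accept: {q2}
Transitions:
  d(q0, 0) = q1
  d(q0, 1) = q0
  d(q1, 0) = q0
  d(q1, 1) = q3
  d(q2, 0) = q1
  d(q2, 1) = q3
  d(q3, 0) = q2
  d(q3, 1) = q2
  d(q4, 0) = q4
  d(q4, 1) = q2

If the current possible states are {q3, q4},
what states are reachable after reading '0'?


Apply transition on '0' from each current state:
  d(q3, 0) = q2
  d(q4, 0) = q4

{q2, q4}


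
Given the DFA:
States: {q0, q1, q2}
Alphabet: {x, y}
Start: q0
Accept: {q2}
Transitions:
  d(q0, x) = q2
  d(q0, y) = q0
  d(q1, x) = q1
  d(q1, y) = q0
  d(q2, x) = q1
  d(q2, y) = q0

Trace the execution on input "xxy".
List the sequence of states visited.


Input: xxy
d(q0, x) = q2
d(q2, x) = q1
d(q1, y) = q0


q0 -> q2 -> q1 -> q0


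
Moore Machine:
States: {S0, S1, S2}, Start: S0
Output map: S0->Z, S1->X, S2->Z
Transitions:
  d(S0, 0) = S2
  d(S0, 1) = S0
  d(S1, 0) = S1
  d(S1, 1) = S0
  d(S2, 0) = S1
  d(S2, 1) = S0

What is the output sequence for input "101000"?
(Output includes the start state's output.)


Start: S0 (output Z)
  --1--> S0 (output Z)
  --0--> S2 (output Z)
  --1--> S0 (output Z)
  --0--> S2 (output Z)
  --0--> S1 (output X)
  --0--> S1 (output X)

"ZZZZZXX"


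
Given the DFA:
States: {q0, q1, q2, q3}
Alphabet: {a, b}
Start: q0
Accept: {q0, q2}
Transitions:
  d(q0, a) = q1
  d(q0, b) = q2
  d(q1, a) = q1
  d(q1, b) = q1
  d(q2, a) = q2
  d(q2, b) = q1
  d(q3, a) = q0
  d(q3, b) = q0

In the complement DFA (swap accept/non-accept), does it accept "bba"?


Trace: q0 -> q2 -> q1 -> q1
Final: q1
Original accept: {q0, q2}
Complement: q1 is not in original accept

Yes, complement accepts (original rejects)


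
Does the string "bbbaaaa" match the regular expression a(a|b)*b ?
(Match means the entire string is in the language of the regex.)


|string| = 7; first = 'b'; last = 'a'

No, "bbbaaaa" does not match a(a|b)*b


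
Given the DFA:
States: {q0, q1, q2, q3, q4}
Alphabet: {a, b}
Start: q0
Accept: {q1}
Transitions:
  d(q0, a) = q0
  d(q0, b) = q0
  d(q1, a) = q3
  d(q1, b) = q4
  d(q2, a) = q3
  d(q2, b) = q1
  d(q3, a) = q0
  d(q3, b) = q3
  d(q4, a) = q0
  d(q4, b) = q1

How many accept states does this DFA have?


Accept states listed: {q1}
Counting: q1(1)

1


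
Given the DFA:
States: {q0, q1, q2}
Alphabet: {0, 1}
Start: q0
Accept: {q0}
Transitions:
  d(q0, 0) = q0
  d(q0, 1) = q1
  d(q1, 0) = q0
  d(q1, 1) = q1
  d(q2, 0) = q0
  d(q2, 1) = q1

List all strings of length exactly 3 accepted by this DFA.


All strings of length 3: 8 total
Accepted: 4

"000", "010", "100", "110"


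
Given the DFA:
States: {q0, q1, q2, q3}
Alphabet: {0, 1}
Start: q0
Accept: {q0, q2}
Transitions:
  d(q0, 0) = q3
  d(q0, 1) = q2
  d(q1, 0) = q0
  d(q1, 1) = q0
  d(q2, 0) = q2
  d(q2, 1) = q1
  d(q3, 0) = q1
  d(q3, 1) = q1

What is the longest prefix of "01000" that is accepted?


Run the DFA, marking each prefix where the state is accepting:
  "" -> q0 [accept]
  "0" -> q3 [reject]
  "01" -> q1 [reject]
  "010" -> q0 [accept]
  "0100" -> q3 [reject]
  "01000" -> q1 [reject]

"010"


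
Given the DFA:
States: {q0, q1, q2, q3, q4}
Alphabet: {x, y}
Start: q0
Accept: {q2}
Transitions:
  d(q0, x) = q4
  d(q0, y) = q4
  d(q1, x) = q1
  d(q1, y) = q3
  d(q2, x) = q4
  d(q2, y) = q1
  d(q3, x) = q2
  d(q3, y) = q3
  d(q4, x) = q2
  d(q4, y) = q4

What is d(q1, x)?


Looking up transition d(q1, x)

q1


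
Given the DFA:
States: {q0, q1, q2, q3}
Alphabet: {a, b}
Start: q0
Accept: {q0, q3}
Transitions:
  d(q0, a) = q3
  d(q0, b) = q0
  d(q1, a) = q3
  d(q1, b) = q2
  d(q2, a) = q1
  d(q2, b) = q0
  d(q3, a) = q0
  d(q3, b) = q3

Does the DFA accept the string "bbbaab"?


Trace: q0 -> q0 -> q0 -> q0 -> q3 -> q0 -> q0
Final state: q0
Accept states: {q0, q3}

Yes, accepted (final state q0 is an accept state)


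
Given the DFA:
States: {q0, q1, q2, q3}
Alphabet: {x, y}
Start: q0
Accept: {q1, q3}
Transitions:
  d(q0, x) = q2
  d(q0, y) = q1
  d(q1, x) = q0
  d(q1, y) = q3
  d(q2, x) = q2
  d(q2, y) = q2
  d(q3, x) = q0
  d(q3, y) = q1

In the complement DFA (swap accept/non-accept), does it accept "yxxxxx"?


Trace: q0 -> q1 -> q0 -> q2 -> q2 -> q2 -> q2
Final: q2
Original accept: {q1, q3}
Complement: q2 is not in original accept

Yes, complement accepts (original rejects)


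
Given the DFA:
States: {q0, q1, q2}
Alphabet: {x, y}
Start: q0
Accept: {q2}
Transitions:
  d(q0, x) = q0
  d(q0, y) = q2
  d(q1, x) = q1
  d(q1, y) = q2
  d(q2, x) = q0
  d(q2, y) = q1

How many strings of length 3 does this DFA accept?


Enumerating all length-3 strings:
  "xxx" -> q0 [reject]
  "xxy" -> q2 [accept]
  "xyx" -> q0 [reject]
  "xyy" -> q1 [reject]
  "yxx" -> q0 [reject]
  "yxy" -> q2 [accept]
  "yyx" -> q1 [reject]
  "yyy" -> q2 [accept]

3 out of 8


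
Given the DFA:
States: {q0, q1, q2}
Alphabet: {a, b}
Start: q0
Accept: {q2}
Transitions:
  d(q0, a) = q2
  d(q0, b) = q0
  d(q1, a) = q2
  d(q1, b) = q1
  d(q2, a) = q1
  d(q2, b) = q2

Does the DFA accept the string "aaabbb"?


Trace: q0 -> q2 -> q1 -> q2 -> q2 -> q2 -> q2
Final state: q2
Accept states: {q2}

Yes, accepted (final state q2 is an accept state)


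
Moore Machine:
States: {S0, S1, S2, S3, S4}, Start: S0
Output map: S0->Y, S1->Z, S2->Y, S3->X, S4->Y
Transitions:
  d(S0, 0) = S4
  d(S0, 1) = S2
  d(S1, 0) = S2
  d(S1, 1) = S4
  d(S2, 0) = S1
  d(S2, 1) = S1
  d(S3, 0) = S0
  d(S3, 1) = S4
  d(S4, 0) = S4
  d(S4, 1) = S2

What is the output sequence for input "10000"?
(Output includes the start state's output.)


Start: S0 (output Y)
  --1--> S2 (output Y)
  --0--> S1 (output Z)
  --0--> S2 (output Y)
  --0--> S1 (output Z)
  --0--> S2 (output Y)

"YYZYZY"


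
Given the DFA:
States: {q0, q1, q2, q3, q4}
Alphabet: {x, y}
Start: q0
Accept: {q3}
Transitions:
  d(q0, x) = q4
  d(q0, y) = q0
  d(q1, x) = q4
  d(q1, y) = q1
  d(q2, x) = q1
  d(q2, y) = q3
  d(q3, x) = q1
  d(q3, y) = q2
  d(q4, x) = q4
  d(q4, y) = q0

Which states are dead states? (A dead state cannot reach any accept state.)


Forward reachability from each state:
  q0 -> reaches {q0, q4}, no accept state (dead)
  q1 -> reaches {q0, q1, q4}, no accept state (dead)
  q2 -> reaches accept state q3 (live)
  q3 -> reaches accept state q3 (live)
  q4 -> reaches {q0, q4}, no accept state (dead)

{q0, q1, q4}


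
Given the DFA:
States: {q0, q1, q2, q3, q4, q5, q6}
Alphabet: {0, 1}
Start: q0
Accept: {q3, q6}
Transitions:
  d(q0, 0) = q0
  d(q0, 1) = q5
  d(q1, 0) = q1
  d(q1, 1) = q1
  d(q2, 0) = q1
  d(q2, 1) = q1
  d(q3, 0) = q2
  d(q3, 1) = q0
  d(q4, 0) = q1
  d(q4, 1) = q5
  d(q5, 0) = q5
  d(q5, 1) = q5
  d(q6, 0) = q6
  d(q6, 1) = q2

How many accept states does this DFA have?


Accept states listed: {q3, q6}
Counting: q3(1) q6(2)

2


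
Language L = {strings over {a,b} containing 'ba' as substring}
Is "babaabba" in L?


'ba' occurs at index 0

Yes, "babaabba" is in L


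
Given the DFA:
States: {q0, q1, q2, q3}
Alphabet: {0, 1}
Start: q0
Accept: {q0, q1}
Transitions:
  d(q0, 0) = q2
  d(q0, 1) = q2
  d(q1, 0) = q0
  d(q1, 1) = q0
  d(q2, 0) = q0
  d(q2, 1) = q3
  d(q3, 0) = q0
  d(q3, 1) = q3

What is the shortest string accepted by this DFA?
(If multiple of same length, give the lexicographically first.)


BFS by string length (lex-first path to each state shown):
  len 0: q0<-""
Found accept state at length 0.

"" (empty string)


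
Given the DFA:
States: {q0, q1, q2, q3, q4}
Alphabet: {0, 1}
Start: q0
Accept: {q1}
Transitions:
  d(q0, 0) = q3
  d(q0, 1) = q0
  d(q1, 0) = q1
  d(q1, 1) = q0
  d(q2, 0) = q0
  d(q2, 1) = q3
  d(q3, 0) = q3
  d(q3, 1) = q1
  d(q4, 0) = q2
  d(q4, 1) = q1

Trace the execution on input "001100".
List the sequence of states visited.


Input: 001100
d(q0, 0) = q3
d(q3, 0) = q3
d(q3, 1) = q1
d(q1, 1) = q0
d(q0, 0) = q3
d(q3, 0) = q3


q0 -> q3 -> q3 -> q1 -> q0 -> q3 -> q3


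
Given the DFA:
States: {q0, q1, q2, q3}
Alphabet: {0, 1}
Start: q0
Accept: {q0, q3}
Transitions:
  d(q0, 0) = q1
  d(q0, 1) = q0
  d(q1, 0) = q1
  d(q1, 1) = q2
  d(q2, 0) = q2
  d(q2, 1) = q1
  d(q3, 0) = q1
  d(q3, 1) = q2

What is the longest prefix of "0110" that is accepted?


Run the DFA, marking each prefix where the state is accepting:
  "" -> q0 [accept]
  "0" -> q1 [reject]
  "01" -> q2 [reject]
  "011" -> q1 [reject]
  "0110" -> q1 [reject]

""


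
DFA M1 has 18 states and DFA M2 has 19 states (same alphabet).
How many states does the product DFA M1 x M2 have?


Product construction pairs every M1 state with every M2 state.
18 * 19 = 342

342


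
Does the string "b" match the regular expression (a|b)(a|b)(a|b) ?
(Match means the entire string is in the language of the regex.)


|string| = 1; first = 'b'; last = 'b'

No, "b" does not match (a|b)(a|b)(a|b)


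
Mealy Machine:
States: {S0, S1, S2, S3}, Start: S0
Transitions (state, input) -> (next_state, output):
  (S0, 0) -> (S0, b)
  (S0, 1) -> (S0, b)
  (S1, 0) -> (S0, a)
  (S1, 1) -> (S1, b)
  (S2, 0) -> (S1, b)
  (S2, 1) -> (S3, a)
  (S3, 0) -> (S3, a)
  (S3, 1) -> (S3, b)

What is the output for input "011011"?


Step-by-step:
  (S0, 0) -> (S0, b)
  (S0, 1) -> (S0, b)
  (S0, 1) -> (S0, b)
  (S0, 0) -> (S0, b)
  (S0, 1) -> (S0, b)
  (S0, 1) -> (S0, b)

"bbbbbb"


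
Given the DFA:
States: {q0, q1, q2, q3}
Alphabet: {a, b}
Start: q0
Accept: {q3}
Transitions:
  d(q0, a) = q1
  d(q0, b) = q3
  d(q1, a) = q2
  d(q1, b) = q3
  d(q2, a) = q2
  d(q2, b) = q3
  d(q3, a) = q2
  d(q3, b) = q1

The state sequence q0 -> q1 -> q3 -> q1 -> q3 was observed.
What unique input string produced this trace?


Trace back each transition to find the symbol:
  q0 --[a]--> q1
  q1 --[b]--> q3
  q3 --[b]--> q1
  q1 --[b]--> q3

"abbb"


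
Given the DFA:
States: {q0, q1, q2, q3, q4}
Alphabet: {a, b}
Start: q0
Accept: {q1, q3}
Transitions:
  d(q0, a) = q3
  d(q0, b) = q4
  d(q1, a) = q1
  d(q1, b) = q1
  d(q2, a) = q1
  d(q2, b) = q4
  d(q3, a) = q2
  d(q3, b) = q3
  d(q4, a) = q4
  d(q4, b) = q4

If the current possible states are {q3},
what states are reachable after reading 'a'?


Apply transition on 'a' from each current state:
  d(q3, a) = q2

{q2}


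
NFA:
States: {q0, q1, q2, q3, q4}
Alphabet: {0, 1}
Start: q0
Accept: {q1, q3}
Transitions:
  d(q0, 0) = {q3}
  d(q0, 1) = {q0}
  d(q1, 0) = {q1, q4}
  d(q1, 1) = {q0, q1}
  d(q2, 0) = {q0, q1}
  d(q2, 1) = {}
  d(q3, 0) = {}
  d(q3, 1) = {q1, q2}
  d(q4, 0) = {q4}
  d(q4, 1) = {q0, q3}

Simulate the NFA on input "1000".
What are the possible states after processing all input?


Start: {q0}
  --1--> {q0}
  --0--> {q3}
  --0--> {}
  --0--> {}

{} (empty set, no valid transitions)


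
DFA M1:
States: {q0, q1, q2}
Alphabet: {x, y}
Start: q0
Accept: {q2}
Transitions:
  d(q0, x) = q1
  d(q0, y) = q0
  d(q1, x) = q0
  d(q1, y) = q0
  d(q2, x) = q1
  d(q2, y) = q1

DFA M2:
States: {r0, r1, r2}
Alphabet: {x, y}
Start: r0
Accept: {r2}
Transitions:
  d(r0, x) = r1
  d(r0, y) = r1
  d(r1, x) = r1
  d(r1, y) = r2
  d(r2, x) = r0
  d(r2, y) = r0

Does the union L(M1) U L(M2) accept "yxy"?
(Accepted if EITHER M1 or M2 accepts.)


M1: final=q0 accepted=False
M2: final=r2 accepted=True

Yes, union accepts


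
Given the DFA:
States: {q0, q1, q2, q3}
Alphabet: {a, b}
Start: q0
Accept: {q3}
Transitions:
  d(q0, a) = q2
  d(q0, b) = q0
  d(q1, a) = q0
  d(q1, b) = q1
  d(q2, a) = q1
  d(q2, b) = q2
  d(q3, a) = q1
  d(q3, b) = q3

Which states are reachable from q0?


BFS from q0:
  layer 0: {q0}
  layer 1: {q2}
  layer 2: {q1}

{q0, q1, q2}


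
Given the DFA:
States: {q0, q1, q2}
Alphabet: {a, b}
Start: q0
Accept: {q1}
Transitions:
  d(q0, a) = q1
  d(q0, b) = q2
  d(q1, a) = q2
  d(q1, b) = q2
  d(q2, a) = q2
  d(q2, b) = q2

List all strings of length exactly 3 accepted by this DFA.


All strings of length 3: 8 total
Accepted: 0

None


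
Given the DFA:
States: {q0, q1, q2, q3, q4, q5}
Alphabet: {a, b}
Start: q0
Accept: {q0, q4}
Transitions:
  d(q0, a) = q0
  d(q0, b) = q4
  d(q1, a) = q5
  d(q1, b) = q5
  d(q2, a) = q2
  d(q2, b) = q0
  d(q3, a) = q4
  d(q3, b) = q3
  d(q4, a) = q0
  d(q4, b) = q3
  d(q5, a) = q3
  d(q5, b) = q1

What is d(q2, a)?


Looking up transition d(q2, a)

q2


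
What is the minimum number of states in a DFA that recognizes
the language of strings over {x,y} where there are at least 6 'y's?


States: count = 0, 1, ..., 5, and a final '>= 6' state.
Total: 6 + 1 = 7. Accept = '>= 6' state.

7


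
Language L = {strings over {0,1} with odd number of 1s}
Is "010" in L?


count('1') = 1; 1 mod 2 = 1

Yes, "010" is in L


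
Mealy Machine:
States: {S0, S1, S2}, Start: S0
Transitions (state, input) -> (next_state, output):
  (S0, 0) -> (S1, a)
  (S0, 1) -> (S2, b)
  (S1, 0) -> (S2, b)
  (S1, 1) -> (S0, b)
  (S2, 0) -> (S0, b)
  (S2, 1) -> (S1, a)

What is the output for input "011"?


Step-by-step:
  (S0, 0) -> (S1, a)
  (S1, 1) -> (S0, b)
  (S0, 1) -> (S2, b)

"abb"


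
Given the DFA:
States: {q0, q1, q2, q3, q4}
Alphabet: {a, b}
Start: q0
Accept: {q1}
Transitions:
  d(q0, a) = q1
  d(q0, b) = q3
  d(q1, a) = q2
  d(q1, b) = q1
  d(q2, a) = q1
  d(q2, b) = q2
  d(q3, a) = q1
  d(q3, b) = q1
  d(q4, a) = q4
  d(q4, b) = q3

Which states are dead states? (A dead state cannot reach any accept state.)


Forward reachability from each state:
  q0 -> reaches accept state q1 (live)
  q1 -> reaches accept state q1 (live)
  q2 -> reaches accept state q1 (live)
  q3 -> reaches accept state q1 (live)
  q4 -> reaches accept state q1 (live)

None (all states can reach an accept state)


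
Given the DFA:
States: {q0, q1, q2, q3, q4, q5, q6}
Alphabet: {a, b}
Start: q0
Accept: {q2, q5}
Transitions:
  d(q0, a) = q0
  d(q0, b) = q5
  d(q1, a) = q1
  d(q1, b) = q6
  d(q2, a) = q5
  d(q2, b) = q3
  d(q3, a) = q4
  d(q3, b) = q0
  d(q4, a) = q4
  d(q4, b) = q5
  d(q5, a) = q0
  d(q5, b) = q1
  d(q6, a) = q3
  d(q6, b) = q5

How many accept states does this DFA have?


Accept states listed: {q2, q5}
Counting: q2(1) q5(2)

2


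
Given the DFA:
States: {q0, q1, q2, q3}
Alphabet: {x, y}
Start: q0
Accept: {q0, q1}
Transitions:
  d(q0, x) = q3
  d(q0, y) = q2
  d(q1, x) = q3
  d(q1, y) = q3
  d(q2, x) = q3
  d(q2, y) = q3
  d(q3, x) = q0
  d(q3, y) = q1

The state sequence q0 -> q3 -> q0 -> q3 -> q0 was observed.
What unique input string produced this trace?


Trace back each transition to find the symbol:
  q0 --[x]--> q3
  q3 --[x]--> q0
  q0 --[x]--> q3
  q3 --[x]--> q0

"xxxx"


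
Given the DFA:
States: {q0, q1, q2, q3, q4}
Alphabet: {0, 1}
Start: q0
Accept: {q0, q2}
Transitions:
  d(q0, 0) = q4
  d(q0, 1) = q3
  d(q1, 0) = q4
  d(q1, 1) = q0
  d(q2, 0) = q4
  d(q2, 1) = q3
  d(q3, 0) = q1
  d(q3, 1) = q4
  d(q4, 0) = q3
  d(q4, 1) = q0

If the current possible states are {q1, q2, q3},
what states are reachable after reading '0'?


Apply transition on '0' from each current state:
  d(q1, 0) = q4
  d(q2, 0) = q4
  d(q3, 0) = q1

{q1, q4}


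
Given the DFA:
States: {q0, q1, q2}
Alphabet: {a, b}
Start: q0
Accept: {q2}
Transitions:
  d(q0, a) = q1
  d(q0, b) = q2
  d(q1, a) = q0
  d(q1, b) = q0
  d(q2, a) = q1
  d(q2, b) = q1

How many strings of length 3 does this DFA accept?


Enumerating all length-3 strings:
  "aaa" -> q1 [reject]
  "aab" -> q2 [accept]
  "aba" -> q1 [reject]
  "abb" -> q2 [accept]
  "baa" -> q0 [reject]
  "bab" -> q0 [reject]
  "bba" -> q0 [reject]
  "bbb" -> q0 [reject]

2 out of 8


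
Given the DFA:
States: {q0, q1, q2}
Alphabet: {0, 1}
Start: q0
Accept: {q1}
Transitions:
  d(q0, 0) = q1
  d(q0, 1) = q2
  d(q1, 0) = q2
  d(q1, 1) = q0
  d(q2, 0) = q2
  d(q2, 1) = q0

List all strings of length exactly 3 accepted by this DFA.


All strings of length 3: 8 total
Accepted: 2

"010", "110"


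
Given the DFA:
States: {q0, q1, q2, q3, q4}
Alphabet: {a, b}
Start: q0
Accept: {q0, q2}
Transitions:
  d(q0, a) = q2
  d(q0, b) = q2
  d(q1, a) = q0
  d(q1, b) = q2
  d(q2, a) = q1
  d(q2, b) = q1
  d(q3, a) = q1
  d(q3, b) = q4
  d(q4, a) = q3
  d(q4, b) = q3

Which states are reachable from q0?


BFS from q0:
  layer 0: {q0}
  layer 1: {q2}
  layer 2: {q1}

{q0, q1, q2}


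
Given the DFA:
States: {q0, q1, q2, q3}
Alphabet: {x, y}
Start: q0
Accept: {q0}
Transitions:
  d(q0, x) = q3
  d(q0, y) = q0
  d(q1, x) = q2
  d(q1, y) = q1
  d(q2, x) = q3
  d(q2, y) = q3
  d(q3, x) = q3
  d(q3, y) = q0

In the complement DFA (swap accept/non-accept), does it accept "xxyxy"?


Trace: q0 -> q3 -> q3 -> q0 -> q3 -> q0
Final: q0
Original accept: {q0}
Complement: q0 is in original accept

No, complement rejects (original accepts)


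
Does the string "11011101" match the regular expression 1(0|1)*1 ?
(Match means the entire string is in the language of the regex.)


|string| = 8; first = '1'; last = '1'

Yes, "11011101" matches 1(0|1)*1


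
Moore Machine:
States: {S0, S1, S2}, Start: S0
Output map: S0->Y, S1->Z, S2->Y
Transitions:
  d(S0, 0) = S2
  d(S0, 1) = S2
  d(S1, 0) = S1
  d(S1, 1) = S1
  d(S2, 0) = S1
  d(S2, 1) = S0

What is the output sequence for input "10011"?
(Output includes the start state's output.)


Start: S0 (output Y)
  --1--> S2 (output Y)
  --0--> S1 (output Z)
  --0--> S1 (output Z)
  --1--> S1 (output Z)
  --1--> S1 (output Z)

"YYZZZZ"


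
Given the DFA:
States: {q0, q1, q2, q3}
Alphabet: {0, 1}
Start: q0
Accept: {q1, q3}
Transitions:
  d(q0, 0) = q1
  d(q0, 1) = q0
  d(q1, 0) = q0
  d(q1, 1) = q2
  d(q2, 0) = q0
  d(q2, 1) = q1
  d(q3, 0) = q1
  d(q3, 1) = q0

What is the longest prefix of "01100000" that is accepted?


Run the DFA, marking each prefix where the state is accepting:
  "" -> q0 [reject]
  "0" -> q1 [accept]
  "01" -> q2 [reject]
  "011" -> q1 [accept]
  "0110" -> q0 [reject]
  "01100" -> q1 [accept]
  "011000" -> q0 [reject]
  "0110000" -> q1 [accept]
  "01100000" -> q0 [reject]

"0110000"


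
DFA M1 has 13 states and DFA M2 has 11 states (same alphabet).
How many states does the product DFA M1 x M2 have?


Product construction pairs every M1 state with every M2 state.
13 * 11 = 143

143


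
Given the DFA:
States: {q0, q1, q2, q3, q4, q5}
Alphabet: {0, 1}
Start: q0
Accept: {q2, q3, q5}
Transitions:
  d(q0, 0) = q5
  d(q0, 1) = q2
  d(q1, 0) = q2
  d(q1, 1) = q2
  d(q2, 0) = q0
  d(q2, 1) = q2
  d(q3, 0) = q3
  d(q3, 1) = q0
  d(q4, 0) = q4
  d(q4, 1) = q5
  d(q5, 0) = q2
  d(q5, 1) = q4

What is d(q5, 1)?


Looking up transition d(q5, 1)

q4


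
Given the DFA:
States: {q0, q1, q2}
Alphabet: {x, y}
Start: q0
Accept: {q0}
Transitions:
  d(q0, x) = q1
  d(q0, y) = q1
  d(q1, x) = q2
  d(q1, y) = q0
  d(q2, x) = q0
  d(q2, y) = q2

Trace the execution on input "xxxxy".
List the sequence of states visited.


Input: xxxxy
d(q0, x) = q1
d(q1, x) = q2
d(q2, x) = q0
d(q0, x) = q1
d(q1, y) = q0


q0 -> q1 -> q2 -> q0 -> q1 -> q0


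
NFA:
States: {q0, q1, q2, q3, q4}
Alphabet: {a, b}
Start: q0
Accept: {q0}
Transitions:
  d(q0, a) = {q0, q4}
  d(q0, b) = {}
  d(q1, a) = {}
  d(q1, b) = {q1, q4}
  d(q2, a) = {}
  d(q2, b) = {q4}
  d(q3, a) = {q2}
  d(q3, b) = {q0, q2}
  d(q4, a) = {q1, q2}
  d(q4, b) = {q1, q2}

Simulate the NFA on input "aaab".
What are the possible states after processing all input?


Start: {q0}
  --a--> {q0, q4}
  --a--> {q0, q1, q2, q4}
  --a--> {q0, q1, q2, q4}
  --b--> {q1, q2, q4}

{q1, q2, q4}


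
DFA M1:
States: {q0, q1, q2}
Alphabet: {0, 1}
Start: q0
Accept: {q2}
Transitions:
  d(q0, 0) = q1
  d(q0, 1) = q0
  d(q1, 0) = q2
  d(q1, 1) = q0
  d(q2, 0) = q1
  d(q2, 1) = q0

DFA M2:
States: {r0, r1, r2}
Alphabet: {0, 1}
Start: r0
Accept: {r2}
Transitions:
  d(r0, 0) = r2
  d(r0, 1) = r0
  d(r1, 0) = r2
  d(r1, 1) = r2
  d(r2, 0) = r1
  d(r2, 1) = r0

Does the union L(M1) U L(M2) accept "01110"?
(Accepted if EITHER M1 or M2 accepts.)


M1: final=q1 accepted=False
M2: final=r2 accepted=True

Yes, union accepts


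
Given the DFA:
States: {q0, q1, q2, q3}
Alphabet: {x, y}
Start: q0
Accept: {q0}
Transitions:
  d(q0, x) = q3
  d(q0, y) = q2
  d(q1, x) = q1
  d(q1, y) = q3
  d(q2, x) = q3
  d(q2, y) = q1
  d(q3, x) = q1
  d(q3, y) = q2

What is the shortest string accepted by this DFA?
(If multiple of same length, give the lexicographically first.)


BFS by string length (lex-first path to each state shown):
  len 0: q0<-""
Found accept state at length 0.

"" (empty string)


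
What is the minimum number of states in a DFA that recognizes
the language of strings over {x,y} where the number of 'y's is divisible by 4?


States track (count of 'y') mod 4.
Need 4 states: one per remainder 0..3; accept = remainder 0.

4


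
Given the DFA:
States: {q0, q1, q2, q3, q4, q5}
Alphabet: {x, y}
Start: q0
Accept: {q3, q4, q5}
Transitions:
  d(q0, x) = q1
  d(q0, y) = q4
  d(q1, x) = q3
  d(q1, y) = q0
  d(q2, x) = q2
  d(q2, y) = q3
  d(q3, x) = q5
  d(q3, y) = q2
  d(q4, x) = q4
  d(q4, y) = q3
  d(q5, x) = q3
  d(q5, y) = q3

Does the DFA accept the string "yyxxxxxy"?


Trace: q0 -> q4 -> q3 -> q5 -> q3 -> q5 -> q3 -> q5 -> q3
Final state: q3
Accept states: {q3, q4, q5}

Yes, accepted (final state q3 is an accept state)


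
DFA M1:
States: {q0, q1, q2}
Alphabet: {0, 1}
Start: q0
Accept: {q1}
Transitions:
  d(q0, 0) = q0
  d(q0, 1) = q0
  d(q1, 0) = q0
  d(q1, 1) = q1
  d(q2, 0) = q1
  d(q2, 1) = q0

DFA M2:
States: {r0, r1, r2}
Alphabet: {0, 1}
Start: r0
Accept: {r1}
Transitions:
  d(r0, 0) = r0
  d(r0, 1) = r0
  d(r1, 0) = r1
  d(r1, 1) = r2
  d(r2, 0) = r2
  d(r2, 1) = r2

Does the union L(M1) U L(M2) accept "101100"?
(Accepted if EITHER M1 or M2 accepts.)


M1: final=q0 accepted=False
M2: final=r0 accepted=False

No, union rejects (neither accepts)


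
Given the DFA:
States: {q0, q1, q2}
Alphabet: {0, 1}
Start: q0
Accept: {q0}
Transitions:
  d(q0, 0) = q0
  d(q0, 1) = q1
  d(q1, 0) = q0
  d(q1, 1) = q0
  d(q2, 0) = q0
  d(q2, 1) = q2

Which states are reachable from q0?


BFS from q0:
  layer 0: {q0}
  layer 1: {q1}

{q0, q1}


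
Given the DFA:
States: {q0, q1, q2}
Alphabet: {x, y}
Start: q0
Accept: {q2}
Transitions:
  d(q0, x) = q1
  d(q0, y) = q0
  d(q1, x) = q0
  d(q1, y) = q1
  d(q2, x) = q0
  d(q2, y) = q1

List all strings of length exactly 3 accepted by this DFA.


All strings of length 3: 8 total
Accepted: 0

None


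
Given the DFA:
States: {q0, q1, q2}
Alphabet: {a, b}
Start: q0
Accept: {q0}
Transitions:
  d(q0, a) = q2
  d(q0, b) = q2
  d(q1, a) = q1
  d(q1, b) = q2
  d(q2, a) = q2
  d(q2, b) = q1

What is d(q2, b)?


Looking up transition d(q2, b)

q1


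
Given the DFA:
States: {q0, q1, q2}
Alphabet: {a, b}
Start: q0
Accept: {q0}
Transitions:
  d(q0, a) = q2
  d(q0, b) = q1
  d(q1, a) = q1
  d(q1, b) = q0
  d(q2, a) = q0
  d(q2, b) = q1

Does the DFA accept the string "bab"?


Trace: q0 -> q1 -> q1 -> q0
Final state: q0
Accept states: {q0}

Yes, accepted (final state q0 is an accept state)


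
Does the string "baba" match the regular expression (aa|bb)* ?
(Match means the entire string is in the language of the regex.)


|string| = 4; first = 'b'; last = 'a'

No, "baba" does not match (aa|bb)*


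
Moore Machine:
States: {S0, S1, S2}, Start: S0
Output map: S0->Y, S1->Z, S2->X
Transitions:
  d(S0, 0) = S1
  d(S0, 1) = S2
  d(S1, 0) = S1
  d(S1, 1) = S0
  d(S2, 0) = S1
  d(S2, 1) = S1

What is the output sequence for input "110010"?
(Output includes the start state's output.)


Start: S0 (output Y)
  --1--> S2 (output X)
  --1--> S1 (output Z)
  --0--> S1 (output Z)
  --0--> S1 (output Z)
  --1--> S0 (output Y)
  --0--> S1 (output Z)

"YXZZZYZ"


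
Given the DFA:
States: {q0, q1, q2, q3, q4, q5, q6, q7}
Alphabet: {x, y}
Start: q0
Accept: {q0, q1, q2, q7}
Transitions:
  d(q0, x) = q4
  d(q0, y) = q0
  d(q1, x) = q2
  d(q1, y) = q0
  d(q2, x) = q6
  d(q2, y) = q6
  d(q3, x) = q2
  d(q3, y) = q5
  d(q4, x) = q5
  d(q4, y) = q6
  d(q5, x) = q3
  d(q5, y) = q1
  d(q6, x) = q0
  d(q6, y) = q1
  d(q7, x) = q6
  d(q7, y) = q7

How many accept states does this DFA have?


Accept states listed: {q0, q1, q2, q7}
Counting: q0(1) q1(2) q2(3) q7(4)

4


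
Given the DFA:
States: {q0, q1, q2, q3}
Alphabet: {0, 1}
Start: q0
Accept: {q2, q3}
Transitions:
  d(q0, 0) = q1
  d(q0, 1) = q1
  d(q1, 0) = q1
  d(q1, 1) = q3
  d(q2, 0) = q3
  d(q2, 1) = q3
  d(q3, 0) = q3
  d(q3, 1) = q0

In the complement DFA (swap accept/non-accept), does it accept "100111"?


Trace: q0 -> q1 -> q1 -> q1 -> q3 -> q0 -> q1
Final: q1
Original accept: {q2, q3}
Complement: q1 is not in original accept

Yes, complement accepts (original rejects)


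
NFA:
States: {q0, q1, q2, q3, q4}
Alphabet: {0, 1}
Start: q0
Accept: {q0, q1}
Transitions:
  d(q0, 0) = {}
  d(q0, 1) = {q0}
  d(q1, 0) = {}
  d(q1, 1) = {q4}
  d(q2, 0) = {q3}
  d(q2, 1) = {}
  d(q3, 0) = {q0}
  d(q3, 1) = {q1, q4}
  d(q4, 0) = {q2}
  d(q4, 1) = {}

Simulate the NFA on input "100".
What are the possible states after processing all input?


Start: {q0}
  --1--> {q0}
  --0--> {}
  --0--> {}

{} (empty set, no valid transitions)


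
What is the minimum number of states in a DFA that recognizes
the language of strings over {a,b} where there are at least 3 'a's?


States: count = 0, 1, ..., 2, and a final '>= 3' state.
Total: 3 + 1 = 4. Accept = '>= 3' state.

4


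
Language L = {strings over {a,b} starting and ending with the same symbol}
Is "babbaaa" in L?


first = 'b', last = 'a'

No, "babbaaa" is not in L


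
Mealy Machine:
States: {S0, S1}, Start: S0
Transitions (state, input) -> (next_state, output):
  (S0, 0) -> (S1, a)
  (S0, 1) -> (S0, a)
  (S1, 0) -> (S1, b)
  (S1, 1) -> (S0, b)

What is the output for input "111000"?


Step-by-step:
  (S0, 1) -> (S0, a)
  (S0, 1) -> (S0, a)
  (S0, 1) -> (S0, a)
  (S0, 0) -> (S1, a)
  (S1, 0) -> (S1, b)
  (S1, 0) -> (S1, b)

"aaaabb"


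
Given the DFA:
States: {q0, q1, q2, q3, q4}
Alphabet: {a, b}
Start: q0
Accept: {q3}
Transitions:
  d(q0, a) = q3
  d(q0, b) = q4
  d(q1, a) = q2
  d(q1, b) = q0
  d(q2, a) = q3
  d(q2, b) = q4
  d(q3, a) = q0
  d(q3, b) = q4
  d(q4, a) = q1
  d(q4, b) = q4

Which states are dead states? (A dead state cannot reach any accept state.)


Forward reachability from each state:
  q0 -> reaches accept state q3 (live)
  q1 -> reaches accept state q3 (live)
  q2 -> reaches accept state q3 (live)
  q3 -> reaches accept state q3 (live)
  q4 -> reaches accept state q3 (live)

None (all states can reach an accept state)


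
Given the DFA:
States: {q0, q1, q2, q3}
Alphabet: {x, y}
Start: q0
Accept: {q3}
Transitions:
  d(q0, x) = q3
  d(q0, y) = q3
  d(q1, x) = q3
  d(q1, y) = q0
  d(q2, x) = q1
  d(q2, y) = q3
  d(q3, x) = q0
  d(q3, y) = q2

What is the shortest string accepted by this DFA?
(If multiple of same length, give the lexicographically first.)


BFS by string length (lex-first path to each state shown):
  len 0: q0<-""
  len 1: q3<-"x"
Found accept state at length 1.

"x"


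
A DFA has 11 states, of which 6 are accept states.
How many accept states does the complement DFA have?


Complement swaps accept and non-accept states.
11 - 6 = 5

5


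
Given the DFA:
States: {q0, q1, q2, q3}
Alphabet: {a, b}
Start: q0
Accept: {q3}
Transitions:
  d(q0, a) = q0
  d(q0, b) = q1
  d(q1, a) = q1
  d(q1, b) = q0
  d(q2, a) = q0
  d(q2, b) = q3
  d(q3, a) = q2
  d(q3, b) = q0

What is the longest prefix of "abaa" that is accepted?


Run the DFA, marking each prefix where the state is accepting:
  "" -> q0 [reject]
  "a" -> q0 [reject]
  "ab" -> q1 [reject]
  "aba" -> q1 [reject]
  "abaa" -> q1 [reject]

No prefix is accepted


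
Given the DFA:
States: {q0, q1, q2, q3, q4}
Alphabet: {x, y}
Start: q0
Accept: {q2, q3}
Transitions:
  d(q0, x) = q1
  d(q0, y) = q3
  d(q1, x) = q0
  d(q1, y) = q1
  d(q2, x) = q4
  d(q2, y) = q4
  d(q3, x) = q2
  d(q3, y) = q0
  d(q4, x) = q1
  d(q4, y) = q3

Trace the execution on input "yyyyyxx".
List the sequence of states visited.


Input: yyyyyxx
d(q0, y) = q3
d(q3, y) = q0
d(q0, y) = q3
d(q3, y) = q0
d(q0, y) = q3
d(q3, x) = q2
d(q2, x) = q4


q0 -> q3 -> q0 -> q3 -> q0 -> q3 -> q2 -> q4


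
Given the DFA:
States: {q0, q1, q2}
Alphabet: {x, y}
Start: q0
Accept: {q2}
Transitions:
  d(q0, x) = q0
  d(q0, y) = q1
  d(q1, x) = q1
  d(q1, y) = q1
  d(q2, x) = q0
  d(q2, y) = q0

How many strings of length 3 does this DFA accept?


Enumerating all length-3 strings:
  "xxx" -> q0 [reject]
  "xxy" -> q1 [reject]
  "xyx" -> q1 [reject]
  "xyy" -> q1 [reject]
  "yxx" -> q1 [reject]
  "yxy" -> q1 [reject]
  "yyx" -> q1 [reject]
  "yyy" -> q1 [reject]

0 out of 8


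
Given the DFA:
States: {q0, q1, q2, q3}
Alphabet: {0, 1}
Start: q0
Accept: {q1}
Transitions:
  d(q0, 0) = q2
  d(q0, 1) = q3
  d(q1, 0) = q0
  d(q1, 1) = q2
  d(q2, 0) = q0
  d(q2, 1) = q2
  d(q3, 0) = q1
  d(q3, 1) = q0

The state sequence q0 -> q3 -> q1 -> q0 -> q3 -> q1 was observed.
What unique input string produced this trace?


Trace back each transition to find the symbol:
  q0 --[1]--> q3
  q3 --[0]--> q1
  q1 --[0]--> q0
  q0 --[1]--> q3
  q3 --[0]--> q1

"10010"


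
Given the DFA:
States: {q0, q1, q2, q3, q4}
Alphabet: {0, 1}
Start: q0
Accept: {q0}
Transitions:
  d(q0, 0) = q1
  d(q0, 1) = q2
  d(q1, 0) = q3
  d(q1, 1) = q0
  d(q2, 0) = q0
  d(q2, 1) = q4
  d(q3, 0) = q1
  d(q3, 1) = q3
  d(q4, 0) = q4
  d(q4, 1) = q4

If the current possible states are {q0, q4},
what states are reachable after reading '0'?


Apply transition on '0' from each current state:
  d(q0, 0) = q1
  d(q4, 0) = q4

{q1, q4}


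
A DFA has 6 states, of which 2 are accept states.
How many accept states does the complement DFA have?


Complement swaps accept and non-accept states.
6 - 2 = 4

4


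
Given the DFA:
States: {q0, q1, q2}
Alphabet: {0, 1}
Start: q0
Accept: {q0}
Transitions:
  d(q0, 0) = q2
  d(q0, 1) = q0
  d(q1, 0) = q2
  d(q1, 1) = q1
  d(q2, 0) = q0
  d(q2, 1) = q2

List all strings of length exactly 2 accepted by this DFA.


All strings of length 2: 4 total
Accepted: 2

"00", "11"


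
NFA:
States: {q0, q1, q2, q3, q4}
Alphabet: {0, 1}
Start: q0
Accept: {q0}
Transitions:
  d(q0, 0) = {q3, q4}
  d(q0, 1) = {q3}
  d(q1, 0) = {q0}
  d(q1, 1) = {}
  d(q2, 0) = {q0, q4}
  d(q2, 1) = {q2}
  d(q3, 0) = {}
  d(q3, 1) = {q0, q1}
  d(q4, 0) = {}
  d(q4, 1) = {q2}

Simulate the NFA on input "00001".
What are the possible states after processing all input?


Start: {q0}
  --0--> {q3, q4}
  --0--> {}
  --0--> {}
  --0--> {}
  --1--> {}

{} (empty set, no valid transitions)


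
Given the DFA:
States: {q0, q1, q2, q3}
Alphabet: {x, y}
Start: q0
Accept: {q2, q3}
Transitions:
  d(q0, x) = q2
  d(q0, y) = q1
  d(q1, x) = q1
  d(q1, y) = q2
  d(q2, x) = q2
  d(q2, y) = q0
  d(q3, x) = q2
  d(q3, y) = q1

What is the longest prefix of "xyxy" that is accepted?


Run the DFA, marking each prefix where the state is accepting:
  "" -> q0 [reject]
  "x" -> q2 [accept]
  "xy" -> q0 [reject]
  "xyx" -> q2 [accept]
  "xyxy" -> q0 [reject]

"xyx"


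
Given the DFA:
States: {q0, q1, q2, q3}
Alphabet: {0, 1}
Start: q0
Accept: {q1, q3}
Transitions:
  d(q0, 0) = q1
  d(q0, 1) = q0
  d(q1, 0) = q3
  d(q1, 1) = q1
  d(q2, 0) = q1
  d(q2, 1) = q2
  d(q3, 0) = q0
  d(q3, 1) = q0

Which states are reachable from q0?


BFS from q0:
  layer 0: {q0}
  layer 1: {q1}
  layer 2: {q3}

{q0, q1, q3}


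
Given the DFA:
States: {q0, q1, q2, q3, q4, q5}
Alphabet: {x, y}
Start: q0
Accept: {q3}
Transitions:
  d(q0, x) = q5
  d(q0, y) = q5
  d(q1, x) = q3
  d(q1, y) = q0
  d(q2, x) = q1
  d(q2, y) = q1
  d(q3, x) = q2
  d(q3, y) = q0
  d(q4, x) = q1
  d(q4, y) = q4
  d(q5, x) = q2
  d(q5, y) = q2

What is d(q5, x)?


Looking up transition d(q5, x)

q2


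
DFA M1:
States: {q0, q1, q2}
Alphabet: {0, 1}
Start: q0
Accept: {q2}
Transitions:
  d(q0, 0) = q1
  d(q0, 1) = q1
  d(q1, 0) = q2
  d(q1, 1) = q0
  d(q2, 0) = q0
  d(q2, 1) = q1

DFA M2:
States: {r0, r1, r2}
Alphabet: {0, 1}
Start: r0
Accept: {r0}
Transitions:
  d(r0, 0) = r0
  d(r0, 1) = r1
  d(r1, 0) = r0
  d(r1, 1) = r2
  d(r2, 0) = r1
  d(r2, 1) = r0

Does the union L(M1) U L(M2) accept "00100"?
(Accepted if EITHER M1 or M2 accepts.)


M1: final=q0 accepted=False
M2: final=r0 accepted=True

Yes, union accepts


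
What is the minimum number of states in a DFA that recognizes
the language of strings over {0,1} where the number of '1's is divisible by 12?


States track (count of '1') mod 12.
Need 12 states: one per remainder 0..11; accept = remainder 0.

12


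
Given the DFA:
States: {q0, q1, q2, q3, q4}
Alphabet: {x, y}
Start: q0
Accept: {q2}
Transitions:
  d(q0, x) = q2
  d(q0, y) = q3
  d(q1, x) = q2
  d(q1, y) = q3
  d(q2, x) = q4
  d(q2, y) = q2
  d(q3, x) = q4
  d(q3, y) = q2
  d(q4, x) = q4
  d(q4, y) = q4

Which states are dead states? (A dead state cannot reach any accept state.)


Forward reachability from each state:
  q0 -> reaches accept state q2 (live)
  q1 -> reaches accept state q2 (live)
  q2 -> reaches accept state q2 (live)
  q3 -> reaches accept state q2 (live)
  q4 -> reaches {q4}, no accept state (dead)

{q4}


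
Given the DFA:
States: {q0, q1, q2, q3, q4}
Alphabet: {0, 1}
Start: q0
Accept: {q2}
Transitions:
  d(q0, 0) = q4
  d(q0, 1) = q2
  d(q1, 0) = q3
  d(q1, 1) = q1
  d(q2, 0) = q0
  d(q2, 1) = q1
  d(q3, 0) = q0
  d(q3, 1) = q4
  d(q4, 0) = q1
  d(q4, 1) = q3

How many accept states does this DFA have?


Accept states listed: {q2}
Counting: q2(1)

1


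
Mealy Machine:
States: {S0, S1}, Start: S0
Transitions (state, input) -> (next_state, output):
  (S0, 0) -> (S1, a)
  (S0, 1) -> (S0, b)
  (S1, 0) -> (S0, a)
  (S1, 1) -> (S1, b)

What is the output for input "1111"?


Step-by-step:
  (S0, 1) -> (S0, b)
  (S0, 1) -> (S0, b)
  (S0, 1) -> (S0, b)
  (S0, 1) -> (S0, b)

"bbbb"


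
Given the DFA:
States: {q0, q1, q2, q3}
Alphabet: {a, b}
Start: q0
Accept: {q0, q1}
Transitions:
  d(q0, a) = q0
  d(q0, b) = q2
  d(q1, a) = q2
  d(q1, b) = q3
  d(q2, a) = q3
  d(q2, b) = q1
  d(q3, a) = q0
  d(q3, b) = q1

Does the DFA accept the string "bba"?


Trace: q0 -> q2 -> q1 -> q2
Final state: q2
Accept states: {q0, q1}

No, rejected (final state q2 is not an accept state)


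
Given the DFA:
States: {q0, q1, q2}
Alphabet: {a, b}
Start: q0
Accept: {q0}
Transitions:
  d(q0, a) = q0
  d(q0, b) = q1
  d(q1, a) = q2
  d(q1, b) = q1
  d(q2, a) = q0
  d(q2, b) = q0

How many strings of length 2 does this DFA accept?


Enumerating all length-2 strings:
  "aa" -> q0 [accept]
  "ab" -> q1 [reject]
  "ba" -> q2 [reject]
  "bb" -> q1 [reject]

1 out of 4


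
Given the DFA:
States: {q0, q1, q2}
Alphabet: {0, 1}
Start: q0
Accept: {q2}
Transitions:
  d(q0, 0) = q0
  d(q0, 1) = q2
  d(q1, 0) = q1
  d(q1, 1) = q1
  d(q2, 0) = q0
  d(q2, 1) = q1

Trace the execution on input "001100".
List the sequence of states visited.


Input: 001100
d(q0, 0) = q0
d(q0, 0) = q0
d(q0, 1) = q2
d(q2, 1) = q1
d(q1, 0) = q1
d(q1, 0) = q1


q0 -> q0 -> q0 -> q2 -> q1 -> q1 -> q1


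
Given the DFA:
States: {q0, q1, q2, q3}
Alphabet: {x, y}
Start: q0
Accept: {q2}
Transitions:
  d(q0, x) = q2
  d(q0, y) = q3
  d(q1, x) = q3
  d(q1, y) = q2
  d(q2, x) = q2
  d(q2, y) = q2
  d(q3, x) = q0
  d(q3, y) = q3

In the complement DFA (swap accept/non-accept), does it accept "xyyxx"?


Trace: q0 -> q2 -> q2 -> q2 -> q2 -> q2
Final: q2
Original accept: {q2}
Complement: q2 is in original accept

No, complement rejects (original accepts)


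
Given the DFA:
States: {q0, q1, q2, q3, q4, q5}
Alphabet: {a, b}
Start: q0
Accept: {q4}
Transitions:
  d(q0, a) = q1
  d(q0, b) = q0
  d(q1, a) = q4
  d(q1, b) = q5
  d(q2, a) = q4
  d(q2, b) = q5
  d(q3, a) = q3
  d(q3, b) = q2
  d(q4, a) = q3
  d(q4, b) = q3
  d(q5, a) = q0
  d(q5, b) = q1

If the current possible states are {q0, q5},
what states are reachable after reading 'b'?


Apply transition on 'b' from each current state:
  d(q0, b) = q0
  d(q5, b) = q1

{q0, q1}


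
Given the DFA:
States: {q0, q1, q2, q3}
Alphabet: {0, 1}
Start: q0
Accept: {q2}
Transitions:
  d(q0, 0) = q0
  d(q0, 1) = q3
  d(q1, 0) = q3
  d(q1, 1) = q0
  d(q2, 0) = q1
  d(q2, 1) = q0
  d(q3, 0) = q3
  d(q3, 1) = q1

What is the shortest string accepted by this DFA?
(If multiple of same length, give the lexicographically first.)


BFS by string length (lex-first path to each state shown):
  len 0: q0<-""
  len 1: q0<-"0", q3<-"1"
  len 2: q0<-"00", q1<-"11", q3<-"01"
  len 3: q0<-"000", q1<-"011", q3<-"001"
  len 4: q0<-"0000", q1<-"0011", q3<-"0001"
  len 5: q0<-"00000", q1<-"00011", q3<-"00001"
  len 6: q0<-"000000", q1<-"000011", q3<-"000001"
  len 7: q0<-"0000000", q1<-"0000011", q3<-"0000001"
  len 8: q0<-"00000000", q1<-"00000011", q3<-"00000001"

No string accepted (empty language)


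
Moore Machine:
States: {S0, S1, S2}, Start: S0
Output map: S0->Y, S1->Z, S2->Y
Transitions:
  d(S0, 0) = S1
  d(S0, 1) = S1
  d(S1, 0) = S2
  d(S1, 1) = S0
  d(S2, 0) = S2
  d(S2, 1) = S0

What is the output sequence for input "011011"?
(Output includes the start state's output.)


Start: S0 (output Y)
  --0--> S1 (output Z)
  --1--> S0 (output Y)
  --1--> S1 (output Z)
  --0--> S2 (output Y)
  --1--> S0 (output Y)
  --1--> S1 (output Z)

"YZYZYYZ"


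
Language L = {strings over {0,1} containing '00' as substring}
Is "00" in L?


'00' occurs at index 0

Yes, "00" is in L


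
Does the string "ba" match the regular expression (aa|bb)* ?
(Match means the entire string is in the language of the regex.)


|string| = 2; first = 'b'; last = 'a'

No, "ba" does not match (aa|bb)*


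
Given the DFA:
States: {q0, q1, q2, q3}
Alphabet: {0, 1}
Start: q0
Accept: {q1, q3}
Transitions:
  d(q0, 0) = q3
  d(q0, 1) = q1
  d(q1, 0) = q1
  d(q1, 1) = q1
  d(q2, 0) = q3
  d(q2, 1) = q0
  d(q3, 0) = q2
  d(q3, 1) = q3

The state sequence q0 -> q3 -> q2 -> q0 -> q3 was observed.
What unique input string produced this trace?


Trace back each transition to find the symbol:
  q0 --[0]--> q3
  q3 --[0]--> q2
  q2 --[1]--> q0
  q0 --[0]--> q3

"0010"
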